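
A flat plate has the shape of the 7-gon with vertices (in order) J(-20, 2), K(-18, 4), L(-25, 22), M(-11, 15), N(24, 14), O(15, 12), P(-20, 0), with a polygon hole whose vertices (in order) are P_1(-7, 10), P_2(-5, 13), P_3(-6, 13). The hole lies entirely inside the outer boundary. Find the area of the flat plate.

Outer boundary:
Apply the shoelace (surveyor's) formula: 2A = Σ (x_i·y_{i+1} − x_{i+1}·y_i), indices taken mod 7.
Σ = (-44) + (-296) + (-133) + (-514) + (78) + (240) + (-40) = -709
Area = |Σ|/2 = 354.5.
Hole:
Cross-terms: -41, 13, 31  ⇒  Σ = 3
Area = |Σ|/2 = 1.5.
Net area = 354.5 − 1.5 = 353.

353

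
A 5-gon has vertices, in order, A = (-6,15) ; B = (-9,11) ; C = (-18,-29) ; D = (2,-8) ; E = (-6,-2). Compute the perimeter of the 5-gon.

102

|AB| = √((-3)² + (-4)²) = √25 = 5
|BC| = √((-9)² + (-40)²) = √1681 = 41
|CD| = √((20)² + (21)²) = √841 = 29
|DE| = √((-8)² + (6)²) = √100 = 10
|EA| = √((0)² + (17)²) = √289 = 17
Perimeter = 5 + 41 + 29 + 10 + 17 = 102.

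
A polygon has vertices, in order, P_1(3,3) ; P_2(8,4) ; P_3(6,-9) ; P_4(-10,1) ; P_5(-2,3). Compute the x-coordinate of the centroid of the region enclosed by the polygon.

Apply the shoelace (surveyor's) formula. First the cross-terms c_i = x_i·y_{i+1} − x_{i+1}·y_i:
  -12, -96, -84, -28, -15  ⇒  2A = -235, A = -117.5.
Then Σ (x_i + x_{i+1})·c_i = -819, so x̄ = -819 / (6·(-117.5)) = 273/235.

273/235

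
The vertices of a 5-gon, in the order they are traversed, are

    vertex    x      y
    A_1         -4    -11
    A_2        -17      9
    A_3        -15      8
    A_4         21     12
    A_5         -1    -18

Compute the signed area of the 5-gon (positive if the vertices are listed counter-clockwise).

Σ = (-223) + (-1) + (-348) + (-366) + (-61) = -999
Signed area = Σ/2 = -499.5 (negative ⇒ clockwise traversal).

-499.5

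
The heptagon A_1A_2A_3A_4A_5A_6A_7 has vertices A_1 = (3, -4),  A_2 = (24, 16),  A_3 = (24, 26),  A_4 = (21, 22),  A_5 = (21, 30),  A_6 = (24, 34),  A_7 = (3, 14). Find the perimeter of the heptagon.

|A_1A_2| = √((21)² + (20)²) = √841 = 29
|A_2A_3| = √((0)² + (10)²) = √100 = 10
|A_3A_4| = √((-3)² + (-4)²) = √25 = 5
|A_4A_5| = √((0)² + (8)²) = √64 = 8
|A_5A_6| = √((3)² + (4)²) = √25 = 5
|A_6A_7| = √((-21)² + (-20)²) = √841 = 29
|A_7A_1| = √((0)² + (-18)²) = √324 = 18
Perimeter = 29 + 10 + 5 + 8 + 5 + 29 + 18 = 104.

104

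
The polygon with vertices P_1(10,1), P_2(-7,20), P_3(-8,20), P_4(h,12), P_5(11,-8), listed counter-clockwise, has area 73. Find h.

Write out the shoelace sum; only the two edges meeting at P_4 involve h:
2·Area = [((-8)·12 − h·20) + (h·(-8) − 11·12)] + 318
       = -28·h + 90 = 146
⇒ h = -2.

-2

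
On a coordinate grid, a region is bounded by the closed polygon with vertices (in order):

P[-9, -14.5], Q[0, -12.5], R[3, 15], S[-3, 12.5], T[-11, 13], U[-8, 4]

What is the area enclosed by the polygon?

271.5

P→Q: (-9)(-12.5) − (0)(-14.5) = 112.5
Q→R: (0)(15) − (3)(-12.5) = 37.5
R→S: (3)(12.5) − (-3)(15) = 82.5
S→T: (-3)(13) − (-11)(12.5) = 98.5
T→U: (-11)(4) − (-8)(13) = 60
U→P: (-8)(-14.5) − (-9)(4) = 152
Σ = 543
Area = |Σ|/2 = 271.5.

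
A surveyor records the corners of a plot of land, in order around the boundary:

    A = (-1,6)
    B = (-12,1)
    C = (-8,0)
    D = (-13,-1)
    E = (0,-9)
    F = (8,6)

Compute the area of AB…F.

Apply the surveyor's formula: 2A = Σ (x_i·y_{i+1} − x_{i+1}·y_i), indices taken mod 6.
A→B: (-1)(1) − (-12)(6) = 71
B→C: (-12)(0) − (-8)(1) = 8
C→D: (-8)(-1) − (-13)(0) = 8
D→E: (-13)(-9) − (0)(-1) = 117
E→F: (0)(6) − (8)(-9) = 72
F→A: (8)(6) − (-1)(6) = 54
Σ = 330
Area = |Σ|/2 = 165.

165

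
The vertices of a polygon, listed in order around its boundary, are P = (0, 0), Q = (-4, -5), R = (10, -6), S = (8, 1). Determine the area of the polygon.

Apply the surveyor's formula: 2A = Σ (x_i·y_{i+1} − x_{i+1}·y_i), indices taken mod 4.
Σ = (0) + (74) + (58) + (0) = 132
Area = |Σ|/2 = 66.

66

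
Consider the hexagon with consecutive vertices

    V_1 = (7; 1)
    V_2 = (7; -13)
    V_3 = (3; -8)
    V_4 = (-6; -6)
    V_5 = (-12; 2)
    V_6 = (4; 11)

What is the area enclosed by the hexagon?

239

Apply the surveyor's formula: 2A = Σ (x_i·y_{i+1} − x_{i+1}·y_i), indices taken mod 6.
Σ = (-98) + (-17) + (-66) + (-84) + (-140) + (-73) = -478
Area = |Σ|/2 = 239.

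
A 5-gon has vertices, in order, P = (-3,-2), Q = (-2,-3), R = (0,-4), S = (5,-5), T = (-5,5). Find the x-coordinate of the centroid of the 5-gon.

-47/58

Apply the surveyor's formula. First the cross-terms c_i = x_i·y_{i+1} − x_{i+1}·y_i:
  5, 8, 20, 0, 25  ⇒  2A = 58, A = 29.
Then Σ (x_i + x_{i+1})·c_i = -141, so x̄ = -141 / (6·29) = -47/58.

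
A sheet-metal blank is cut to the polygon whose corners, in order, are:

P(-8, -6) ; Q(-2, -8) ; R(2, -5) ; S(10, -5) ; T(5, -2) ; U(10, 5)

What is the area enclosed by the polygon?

Apply the shoelace (surveyor's) formula: 2A = Σ (x_i·y_{i+1} − x_{i+1}·y_i), indices taken mod 6.
Cross-terms: 52, 26, 40, 5, 45, -20  ⇒  Σ = 148
Area = |Σ|/2 = 74.

74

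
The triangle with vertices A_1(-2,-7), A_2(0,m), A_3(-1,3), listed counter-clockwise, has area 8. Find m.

The doubled signed area Σ (x_i y_{i+1} − x_{i+1} y_i) is linear in m.
With m=0 it equals 13; the coefficient of m is -1 (from the two edges through A_2).
So -1·m + 13 = 2·8 = 16 ⇒ m = -3.

-3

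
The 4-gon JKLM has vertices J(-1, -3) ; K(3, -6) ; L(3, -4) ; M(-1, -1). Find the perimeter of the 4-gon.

|JK| = √((4)² + (-3)²) = √25 = 5
|KL| = √((0)² + (2)²) = √4 = 2
|LM| = √((-4)² + (3)²) = √25 = 5
|MJ| = √((0)² + (-2)²) = √4 = 2
Perimeter = 5 + 2 + 5 + 2 = 14.

14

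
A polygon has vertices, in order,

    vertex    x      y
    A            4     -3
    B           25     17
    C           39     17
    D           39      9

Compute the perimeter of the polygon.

|AB| = √((21)² + (20)²) = √841 = 29
|BC| = √((14)² + (0)²) = √196 = 14
|CD| = √((0)² + (-8)²) = √64 = 8
|DA| = √((-35)² + (-12)²) = √1369 = 37
Perimeter = 29 + 14 + 8 + 37 = 88.

88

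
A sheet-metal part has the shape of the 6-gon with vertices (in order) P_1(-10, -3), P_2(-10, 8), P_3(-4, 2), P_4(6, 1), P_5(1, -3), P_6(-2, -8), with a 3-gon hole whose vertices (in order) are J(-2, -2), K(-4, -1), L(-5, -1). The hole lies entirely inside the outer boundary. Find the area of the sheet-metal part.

Outer boundary:
Apply the surveyor's formula: 2A = Σ (x_i·y_{i+1} − x_{i+1}·y_i), indices taken mod 6.
Cross-terms: -110, 12, -16, -19, -14, -74  ⇒  Σ = -221
Area = |Σ|/2 = 110.5.
Hole:
J→K: (-2)(-1) − (-4)(-2) = -6
K→L: (-4)(-1) − (-5)(-1) = -1
L→J: (-5)(-2) − (-2)(-1) = 8
Σ = 1
Area = |Σ|/2 = 0.5.
Net area = 110.5 − 0.5 = 110.

110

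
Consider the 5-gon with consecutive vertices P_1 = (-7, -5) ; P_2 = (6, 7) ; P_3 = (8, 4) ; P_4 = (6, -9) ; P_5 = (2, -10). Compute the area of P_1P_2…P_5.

134.5

Apply the shoelace (surveyor's) formula: 2A = Σ (x_i·y_{i+1} − x_{i+1}·y_i), indices taken mod 5.
Σ = (-19) + (-32) + (-96) + (-42) + (-80) = -269
Area = |Σ|/2 = 134.5.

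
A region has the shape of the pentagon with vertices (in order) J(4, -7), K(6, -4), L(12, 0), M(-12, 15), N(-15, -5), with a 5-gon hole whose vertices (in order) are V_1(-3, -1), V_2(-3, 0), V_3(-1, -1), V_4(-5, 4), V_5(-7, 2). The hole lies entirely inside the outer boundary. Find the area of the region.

Outer boundary:
Apply Gauss's area formula: 2A = Σ (x_i·y_{i+1} − x_{i+1}·y_i), indices taken mod 5.
Cross-terms: 26, 48, 180, 285, 125  ⇒  Σ = 664
Area = |Σ|/2 = 332.
Hole:
Cross-terms: -3, 3, -9, 18, 13  ⇒  Σ = 22
Area = |Σ|/2 = 11.
Net area = 332 − 11 = 321.

321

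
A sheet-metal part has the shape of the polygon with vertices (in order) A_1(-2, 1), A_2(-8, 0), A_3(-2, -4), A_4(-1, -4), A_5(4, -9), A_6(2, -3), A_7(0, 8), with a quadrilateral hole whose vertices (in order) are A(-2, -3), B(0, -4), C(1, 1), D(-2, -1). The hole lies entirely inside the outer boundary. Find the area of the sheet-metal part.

Outer boundary:
Cross-terms: 8, 32, 4, 25, 6, 16, 16  ⇒  Σ = 107
Area = |Σ|/2 = 53.5.
Hole:
Apply the surveyor's formula: 2A = Σ (x_i·y_{i+1} − x_{i+1}·y_i), indices taken mod 4.
A→B: (-2)(-4) − (0)(-3) = 8
B→C: (0)(1) − (1)(-4) = 4
C→D: (1)(-1) − (-2)(1) = 1
D→A: (-2)(-3) − (-2)(-1) = 4
Σ = 17
Area = |Σ|/2 = 8.5.
Net area = 53.5 − 8.5 = 45.

45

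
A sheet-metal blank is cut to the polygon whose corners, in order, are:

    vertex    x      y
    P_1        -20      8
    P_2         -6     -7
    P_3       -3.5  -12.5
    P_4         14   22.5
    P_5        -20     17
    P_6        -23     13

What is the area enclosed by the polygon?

614.875

Apply the shoelace (surveyor's) formula: 2A = Σ (x_i·y_{i+1} − x_{i+1}·y_i), indices taken mod 6.
Σ = (188) + (50.5) + (96.25) + (688) + (131) + (76) = 1229.75
Area = |Σ|/2 = 614.875.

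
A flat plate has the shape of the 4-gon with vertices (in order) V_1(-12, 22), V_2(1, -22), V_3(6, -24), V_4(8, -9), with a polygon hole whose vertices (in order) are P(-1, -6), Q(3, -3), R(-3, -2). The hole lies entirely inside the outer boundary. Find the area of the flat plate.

267

Outer boundary:
Apply the shoelace (surveyor's) formula: 2A = Σ (x_i·y_{i+1} − x_{i+1}·y_i), indices taken mod 4.
Σ = (242) + (108) + (138) + (68) = 556
Area = |Σ|/2 = 278.
Hole:
Apply the shoelace (surveyor's) formula: 2A = Σ (x_i·y_{i+1} − x_{i+1}·y_i), indices taken mod 3.
P→Q: (-1)(-3) − (3)(-6) = 21
Q→R: (3)(-2) − (-3)(-3) = -15
R→P: (-3)(-6) − (-1)(-2) = 16
Σ = 22
Area = |Σ|/2 = 11.
Net area = 278 − 11 = 267.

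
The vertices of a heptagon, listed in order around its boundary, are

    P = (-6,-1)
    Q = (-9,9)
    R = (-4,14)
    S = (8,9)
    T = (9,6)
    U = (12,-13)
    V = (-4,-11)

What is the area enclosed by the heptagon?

Apply Gauss's area formula: 2A = Σ (x_i·y_{i+1} − x_{i+1}·y_i), indices taken mod 7.
Σ = (-63) + (-90) + (-148) + (-33) + (-189) + (-184) + (-62) = -769
Area = |Σ|/2 = 384.5.

384.5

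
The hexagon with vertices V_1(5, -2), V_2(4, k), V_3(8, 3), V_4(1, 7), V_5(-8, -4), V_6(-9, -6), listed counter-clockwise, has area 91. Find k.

1

The doubled signed area Σ (x_i y_{i+1} − x_{i+1} y_i) is linear in k.
With k=0 it equals 185; the coefficient of k is -3 (from the two edges through V_2).
So -3·k + 185 = 2·91 = 182 ⇒ k = 1.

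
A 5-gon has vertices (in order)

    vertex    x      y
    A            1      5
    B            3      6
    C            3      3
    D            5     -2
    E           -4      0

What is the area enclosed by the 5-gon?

Apply the shoelace formula: 2A = Σ (x_i·y_{i+1} − x_{i+1}·y_i), indices taken mod 5.
Σ = (-9) + (-9) + (-21) + (-8) + (-20) = -67
Area = |Σ|/2 = 33.5.

33.5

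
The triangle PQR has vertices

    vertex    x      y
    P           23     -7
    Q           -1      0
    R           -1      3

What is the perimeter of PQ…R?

|PQ| = √((-24)² + (7)²) = √625 = 25
|QR| = √((0)² + (3)²) = √9 = 3
|RP| = √((24)² + (-10)²) = √676 = 26
Perimeter = 25 + 3 + 26 = 54.

54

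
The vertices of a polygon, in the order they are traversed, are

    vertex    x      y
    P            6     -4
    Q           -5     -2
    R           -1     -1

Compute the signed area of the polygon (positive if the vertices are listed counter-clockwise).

-9.5

Σ = (-32) + (3) + (10) = -19
Signed area = Σ/2 = -9.5 (negative ⇒ clockwise traversal).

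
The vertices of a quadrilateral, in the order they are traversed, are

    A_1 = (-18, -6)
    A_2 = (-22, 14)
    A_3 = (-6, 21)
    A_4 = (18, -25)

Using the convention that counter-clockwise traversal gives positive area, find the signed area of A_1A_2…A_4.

Apply the shoelace (surveyor's) formula: 2A = Σ (x_i·y_{i+1} − x_{i+1}·y_i), indices taken mod 4.
Cross-terms: -384, -378, -228, -558  ⇒  Σ = -1548
Signed area = Σ/2 = -774 (negative ⇒ clockwise traversal).

-774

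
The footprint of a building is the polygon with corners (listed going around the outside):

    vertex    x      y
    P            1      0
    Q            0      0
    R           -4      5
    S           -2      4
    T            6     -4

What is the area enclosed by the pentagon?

P→Q: (1)(0) − (0)(0) = 0
Q→R: (0)(5) − (-4)(0) = 0
R→S: (-4)(4) − (-2)(5) = -6
S→T: (-2)(-4) − (6)(4) = -16
T→P: (6)(0) − (1)(-4) = 4
Σ = -18
Area = |Σ|/2 = 9.

9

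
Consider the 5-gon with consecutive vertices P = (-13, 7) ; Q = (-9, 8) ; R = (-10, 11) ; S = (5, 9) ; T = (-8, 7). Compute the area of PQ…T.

Apply Gauss's area formula: 2A = Σ (x_i·y_{i+1} − x_{i+1}·y_i), indices taken mod 5.
Cross-terms: -41, -19, -145, 107, 35  ⇒  Σ = -63
Area = |Σ|/2 = 31.5.

31.5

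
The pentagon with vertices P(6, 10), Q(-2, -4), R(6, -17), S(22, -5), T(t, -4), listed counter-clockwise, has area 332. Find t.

The doubled signed area Σ (x_i y_{i+1} − x_{i+1} y_i) is linear in t.
With t=0 it equals 334; the coefficient of t is 15 (from the two edges through T).
So 15·t + 334 = 2·332 = 664 ⇒ t = 22.

22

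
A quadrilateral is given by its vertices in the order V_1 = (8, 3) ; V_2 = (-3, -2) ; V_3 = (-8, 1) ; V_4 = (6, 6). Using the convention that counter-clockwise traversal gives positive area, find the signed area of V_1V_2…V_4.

Apply the surveyor's formula: 2A = Σ (x_i·y_{i+1} − x_{i+1}·y_i), indices taken mod 4.
Σ = (-7) + (-19) + (-54) + (-30) = -110
Signed area = Σ/2 = -55 (negative ⇒ clockwise traversal).

-55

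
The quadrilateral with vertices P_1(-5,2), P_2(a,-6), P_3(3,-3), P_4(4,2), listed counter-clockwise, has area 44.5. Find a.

-1

The doubled signed area Σ (x_i y_{i+1} − x_{i+1} y_i) is linear in a.
With a=0 it equals 84; the coefficient of a is -5 (from the two edges through P_2).
So -5·a + 84 = 2·44.5 = 89 ⇒ a = -1.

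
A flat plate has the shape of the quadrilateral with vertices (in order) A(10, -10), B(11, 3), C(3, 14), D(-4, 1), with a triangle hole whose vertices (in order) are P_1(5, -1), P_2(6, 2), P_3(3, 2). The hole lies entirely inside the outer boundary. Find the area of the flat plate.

Outer boundary:
Apply the surveyor's formula: 2A = Σ (x_i·y_{i+1} − x_{i+1}·y_i), indices taken mod 4.
Σ = (140) + (145) + (59) + (30) = 374
Area = |Σ|/2 = 187.
Hole:
P_1→P_2: (5)(2) − (6)(-1) = 16
P_2→P_3: (6)(2) − (3)(2) = 6
P_3→P_1: (3)(-1) − (5)(2) = -13
Σ = 9
Area = |Σ|/2 = 4.5.
Net area = 187 − 4.5 = 182.5.

182.5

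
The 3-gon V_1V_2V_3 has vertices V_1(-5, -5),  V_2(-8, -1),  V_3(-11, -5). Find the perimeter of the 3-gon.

16

|V_1V_2| = √((-3)² + (4)²) = √25 = 5
|V_2V_3| = √((-3)² + (-4)²) = √25 = 5
|V_3V_1| = √((6)² + (0)²) = √36 = 6
Perimeter = 5 + 5 + 6 = 16.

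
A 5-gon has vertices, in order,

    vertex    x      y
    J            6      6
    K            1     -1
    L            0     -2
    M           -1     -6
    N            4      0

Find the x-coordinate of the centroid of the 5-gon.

2.375

Apply the surveyor's formula. First the cross-terms c_i = x_i·y_{i+1} − x_{i+1}·y_i:
  -12, -2, -2, 24, 24  ⇒  2A = 32, A = 16.
Then Σ (x_i + x_{i+1})·c_i = 228, so x̄ = 228 / (6·16) = 2.375.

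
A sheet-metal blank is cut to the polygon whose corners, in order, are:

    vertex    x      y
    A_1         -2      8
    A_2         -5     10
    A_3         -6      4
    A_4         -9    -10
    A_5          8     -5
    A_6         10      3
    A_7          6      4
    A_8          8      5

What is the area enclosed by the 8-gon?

A_1→A_2: (-2)(10) − (-5)(8) = 20
A_2→A_3: (-5)(4) − (-6)(10) = 40
A_3→A_4: (-6)(-10) − (-9)(4) = 96
A_4→A_5: (-9)(-5) − (8)(-10) = 125
A_5→A_6: (8)(3) − (10)(-5) = 74
A_6→A_7: (10)(4) − (6)(3) = 22
A_7→A_8: (6)(5) − (8)(4) = -2
A_8→A_1: (8)(8) − (-2)(5) = 74
Σ = 449
Area = |Σ|/2 = 224.5.

224.5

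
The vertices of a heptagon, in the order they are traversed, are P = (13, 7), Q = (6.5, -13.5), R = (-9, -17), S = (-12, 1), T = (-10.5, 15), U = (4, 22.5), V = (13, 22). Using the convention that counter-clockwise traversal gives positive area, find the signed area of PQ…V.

Apply the shoelace formula: 2A = Σ (x_i·y_{i+1} − x_{i+1}·y_i), indices taken mod 7.
Σ = (-221) + (-232) + (-213) + (-169.5) + (-296.25) + (-204.5) + (-195) = -1531.25
Signed area = Σ/2 = -765.625 (negative ⇒ clockwise traversal).

-765.625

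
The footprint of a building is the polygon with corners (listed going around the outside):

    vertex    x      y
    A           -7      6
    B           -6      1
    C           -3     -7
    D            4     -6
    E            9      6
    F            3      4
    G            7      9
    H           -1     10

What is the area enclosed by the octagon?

Apply the surveyor's formula: 2A = Σ (x_i·y_{i+1} − x_{i+1}·y_i), indices taken mod 8.
Σ = (29) + (45) + (46) + (78) + (18) + (-1) + (79) + (64) = 358
Area = |Σ|/2 = 179.

179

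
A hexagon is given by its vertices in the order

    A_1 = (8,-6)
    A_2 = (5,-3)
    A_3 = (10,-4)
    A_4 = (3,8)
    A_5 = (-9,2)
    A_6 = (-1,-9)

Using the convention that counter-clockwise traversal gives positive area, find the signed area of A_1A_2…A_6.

Σ = (6) + (10) + (92) + (78) + (83) + (78) = 347
Signed area = Σ/2 = 173.5 (positive ⇒ counter-clockwise traversal).

173.5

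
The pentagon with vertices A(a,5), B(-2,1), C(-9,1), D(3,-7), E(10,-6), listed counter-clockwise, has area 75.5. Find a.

The doubled signed area Σ (x_i y_{i+1} − x_{i+1} y_i) is linear in a.
With a=0 it equals 179; the coefficient of a is 7 (from the two edges through A).
So 7·a + 179 = 2·75.5 = 151 ⇒ a = -4.

-4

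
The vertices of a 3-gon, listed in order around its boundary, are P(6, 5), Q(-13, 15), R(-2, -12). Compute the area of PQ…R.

Apply the shoelace (surveyor's) formula: 2A = Σ (x_i·y_{i+1} − x_{i+1}·y_i), indices taken mod 3.
Σ = (155) + (186) + (62) = 403
Area = |Σ|/2 = 201.5.

201.5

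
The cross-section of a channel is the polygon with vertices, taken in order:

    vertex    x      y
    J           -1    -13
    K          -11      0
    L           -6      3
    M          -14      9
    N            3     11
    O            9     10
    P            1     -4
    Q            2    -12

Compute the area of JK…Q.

Apply the shoelace formula: 2A = Σ (x_i·y_{i+1} − x_{i+1}·y_i), indices taken mod 8.
Σ = (-143) + (-33) + (-12) + (-181) + (-69) + (-46) + (-4) + (-38) = -526
Area = |Σ|/2 = 263.

263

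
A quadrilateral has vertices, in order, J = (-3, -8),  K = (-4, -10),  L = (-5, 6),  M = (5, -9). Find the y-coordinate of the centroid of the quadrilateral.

-713/192

Apply the shoelace (surveyor's) formula. First the cross-terms c_i = x_i·y_{i+1} − x_{i+1}·y_i:
  -2, -74, 15, -67  ⇒  2A = -128, A = -64.
Then Σ (y_i + y_{i+1})·c_i = 1426, so ȳ = 1426 / (6·(-64)) = -713/192.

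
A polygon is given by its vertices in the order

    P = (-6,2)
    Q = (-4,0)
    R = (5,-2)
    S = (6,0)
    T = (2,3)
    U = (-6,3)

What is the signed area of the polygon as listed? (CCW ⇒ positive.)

Cross-terms: 8, 8, 12, 18, 24, 6  ⇒  Σ = 76
Signed area = Σ/2 = 38 (positive ⇒ counter-clockwise traversal).

38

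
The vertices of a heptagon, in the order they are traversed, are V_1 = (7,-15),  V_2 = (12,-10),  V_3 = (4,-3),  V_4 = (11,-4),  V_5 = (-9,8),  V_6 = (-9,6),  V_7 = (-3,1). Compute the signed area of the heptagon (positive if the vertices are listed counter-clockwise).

Apply the shoelace (surveyor's) formula: 2A = Σ (x_i·y_{i+1} − x_{i+1}·y_i), indices taken mod 7.
V_1→V_2: (7)(-10) − (12)(-15) = 110
V_2→V_3: (12)(-3) − (4)(-10) = 4
V_3→V_4: (4)(-4) − (11)(-3) = 17
V_4→V_5: (11)(8) − (-9)(-4) = 52
V_5→V_6: (-9)(6) − (-9)(8) = 18
V_6→V_7: (-9)(1) − (-3)(6) = 9
V_7→V_1: (-3)(-15) − (7)(1) = 38
Σ = 248
Signed area = Σ/2 = 124 (positive ⇒ counter-clockwise traversal).

124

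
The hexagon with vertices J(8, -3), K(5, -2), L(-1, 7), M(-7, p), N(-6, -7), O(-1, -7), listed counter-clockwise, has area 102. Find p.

-4

Write out the shoelace sum; only the two edges meeting at M involve p:
2·Area = [((-1)·p − (-7)·7) + ((-7)·(-7) − (-6)·p)] + 126
       = 5·p + 224 = 204
⇒ p = -4.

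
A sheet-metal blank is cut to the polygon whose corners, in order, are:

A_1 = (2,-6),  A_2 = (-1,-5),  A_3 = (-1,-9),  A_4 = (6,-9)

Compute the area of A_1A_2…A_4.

Apply Gauss's area formula: 2A = Σ (x_i·y_{i+1} − x_{i+1}·y_i), indices taken mod 4.
Σ = (-16) + (4) + (63) + (-18) = 33
Area = |Σ|/2 = 16.5.

16.5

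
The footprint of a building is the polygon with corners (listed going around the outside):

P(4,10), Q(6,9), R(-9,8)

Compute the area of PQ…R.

Apply the surveyor's formula: 2A = Σ (x_i·y_{i+1} − x_{i+1}·y_i), indices taken mod 3.
Σ = (-24) + (129) + (-122) = -17
Area = |Σ|/2 = 8.5.

8.5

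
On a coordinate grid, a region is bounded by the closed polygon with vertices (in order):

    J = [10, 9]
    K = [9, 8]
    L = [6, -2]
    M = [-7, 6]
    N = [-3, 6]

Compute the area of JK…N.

78

J→K: (10)(8) − (9)(9) = -1
K→L: (9)(-2) − (6)(8) = -66
L→M: (6)(6) − (-7)(-2) = 22
M→N: (-7)(6) − (-3)(6) = -24
N→J: (-3)(9) − (10)(6) = -87
Σ = -156
Area = |Σ|/2 = 78.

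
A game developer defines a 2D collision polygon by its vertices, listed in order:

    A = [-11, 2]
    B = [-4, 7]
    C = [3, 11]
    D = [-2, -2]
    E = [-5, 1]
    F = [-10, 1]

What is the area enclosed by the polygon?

67

A→B: (-11)(7) − (-4)(2) = -69
B→C: (-4)(11) − (3)(7) = -65
C→D: (3)(-2) − (-2)(11) = 16
D→E: (-2)(1) − (-5)(-2) = -12
E→F: (-5)(1) − (-10)(1) = 5
F→A: (-10)(2) − (-11)(1) = -9
Σ = -134
Area = |Σ|/2 = 67.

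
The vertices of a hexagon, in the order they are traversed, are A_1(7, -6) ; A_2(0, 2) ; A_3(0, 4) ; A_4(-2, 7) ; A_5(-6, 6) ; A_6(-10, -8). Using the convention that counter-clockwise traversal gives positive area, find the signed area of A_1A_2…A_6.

138

A_1→A_2: (7)(2) − (0)(-6) = 14
A_2→A_3: (0)(4) − (0)(2) = 0
A_3→A_4: (0)(7) − (-2)(4) = 8
A_4→A_5: (-2)(6) − (-6)(7) = 30
A_5→A_6: (-6)(-8) − (-10)(6) = 108
A_6→A_1: (-10)(-6) − (7)(-8) = 116
Σ = 276
Signed area = Σ/2 = 138 (positive ⇒ counter-clockwise traversal).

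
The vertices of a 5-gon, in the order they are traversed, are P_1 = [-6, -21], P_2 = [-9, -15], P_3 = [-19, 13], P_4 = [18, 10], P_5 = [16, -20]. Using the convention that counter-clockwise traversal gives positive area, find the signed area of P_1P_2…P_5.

Σ = (-99) + (-402) + (-424) + (-520) + (-456) = -1901
Signed area = Σ/2 = -950.5 (negative ⇒ clockwise traversal).

-950.5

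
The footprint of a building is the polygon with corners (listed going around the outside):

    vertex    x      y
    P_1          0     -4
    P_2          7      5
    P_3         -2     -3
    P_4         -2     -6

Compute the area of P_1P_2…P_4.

Σ = (28) + (-11) + (6) + (8) = 31
Area = |Σ|/2 = 15.5.

15.5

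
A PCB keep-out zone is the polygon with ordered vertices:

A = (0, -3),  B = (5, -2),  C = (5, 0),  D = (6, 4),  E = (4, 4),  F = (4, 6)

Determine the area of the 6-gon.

24.5

Apply the shoelace formula: 2A = Σ (x_i·y_{i+1} − x_{i+1}·y_i), indices taken mod 6.
Σ = (15) + (10) + (20) + (8) + (8) + (-12) = 49
Area = |Σ|/2 = 24.5.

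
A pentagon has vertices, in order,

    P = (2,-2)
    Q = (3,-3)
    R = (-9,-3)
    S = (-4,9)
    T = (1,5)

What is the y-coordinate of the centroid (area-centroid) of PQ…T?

Apply the shoelace (surveyor's) formula. First the cross-terms c_i = x_i·y_{i+1} − x_{i+1}·y_i:
  0, -36, -93, -29, -12  ⇒  2A = -170, A = -85.
Then Σ (y_i + y_{i+1})·c_i = -784, so ȳ = -784 / (6·(-85)) = 392/255.

392/255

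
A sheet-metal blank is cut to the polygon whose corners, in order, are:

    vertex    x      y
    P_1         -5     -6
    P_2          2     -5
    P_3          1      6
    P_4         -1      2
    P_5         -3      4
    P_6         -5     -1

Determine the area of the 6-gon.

Cross-terms: 37, 17, 8, 2, 23, 25  ⇒  Σ = 112
Area = |Σ|/2 = 56.

56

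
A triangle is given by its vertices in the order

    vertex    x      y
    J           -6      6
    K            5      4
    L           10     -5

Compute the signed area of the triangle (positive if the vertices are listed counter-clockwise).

Apply the shoelace (surveyor's) formula: 2A = Σ (x_i·y_{i+1} − x_{i+1}·y_i), indices taken mod 3.
Σ = (-54) + (-65) + (30) = -89
Signed area = Σ/2 = -44.5 (negative ⇒ clockwise traversal).

-44.5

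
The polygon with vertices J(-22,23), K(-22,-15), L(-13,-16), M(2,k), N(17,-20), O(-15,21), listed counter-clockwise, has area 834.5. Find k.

-17

The doubled signed area Σ (x_i y_{i+1} − x_{i+1} y_i) is linear in k.
With k=0 it equals 1159; the coefficient of k is -30 (from the two edges through M).
So -30·k + 1159 = 2·834.5 = 1669 ⇒ k = -17.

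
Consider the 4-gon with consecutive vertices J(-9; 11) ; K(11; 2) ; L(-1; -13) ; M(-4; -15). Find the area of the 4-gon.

Apply Gauss's area formula: 2A = Σ (x_i·y_{i+1} − x_{i+1}·y_i), indices taken mod 4.
Σ = (-139) + (-141) + (-37) + (-179) = -496
Area = |Σ|/2 = 248.

248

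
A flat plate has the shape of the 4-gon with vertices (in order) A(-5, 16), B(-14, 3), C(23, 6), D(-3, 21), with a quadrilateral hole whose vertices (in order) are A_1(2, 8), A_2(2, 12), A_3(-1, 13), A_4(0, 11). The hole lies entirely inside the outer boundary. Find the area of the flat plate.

Outer boundary:
A→B: (-5)(3) − (-14)(16) = 209
B→C: (-14)(6) − (23)(3) = -153
C→D: (23)(21) − (-3)(6) = 501
D→A: (-3)(16) − (-5)(21) = 57
Σ = 614
Area = |Σ|/2 = 307.
Hole:
Apply the shoelace (surveyor's) formula: 2A = Σ (x_i·y_{i+1} − x_{i+1}·y_i), indices taken mod 4.
Σ = (8) + (38) + (-11) + (-22) = 13
Area = |Σ|/2 = 6.5.
Net area = 307 − 6.5 = 300.5.

300.5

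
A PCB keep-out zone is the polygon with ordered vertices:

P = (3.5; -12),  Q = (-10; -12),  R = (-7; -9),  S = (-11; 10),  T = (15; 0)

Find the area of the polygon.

Apply the shoelace (surveyor's) formula: 2A = Σ (x_i·y_{i+1} − x_{i+1}·y_i), indices taken mod 5.
Σ = (-162) + (6) + (-169) + (-150) + (-180) = -655
Area = |Σ|/2 = 327.5.

327.5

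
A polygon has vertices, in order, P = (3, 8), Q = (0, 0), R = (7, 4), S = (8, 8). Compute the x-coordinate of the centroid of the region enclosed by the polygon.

Apply the shoelace (surveyor's) formula. First the cross-terms c_i = x_i·y_{i+1} − x_{i+1}·y_i:
  0, 0, 24, 40  ⇒  2A = 64, A = 32.
Then Σ (x_i + x_{i+1})·c_i = 800, so x̄ = 800 / (6·32) = 25/6.

25/6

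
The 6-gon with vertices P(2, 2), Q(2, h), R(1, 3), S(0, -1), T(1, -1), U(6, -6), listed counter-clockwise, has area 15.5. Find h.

The doubled signed area Σ (x_i y_{i+1} − x_{i+1} y_i) is linear in h.
With h=0 it equals 26; the coefficient of h is 1 (from the two edges through Q).
So 1·h + 26 = 2·15.5 = 31 ⇒ h = 5.

5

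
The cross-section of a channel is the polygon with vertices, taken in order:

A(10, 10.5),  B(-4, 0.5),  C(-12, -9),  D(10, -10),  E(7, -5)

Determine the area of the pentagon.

221.25

Apply the surveyor's formula: 2A = Σ (x_i·y_{i+1} − x_{i+1}·y_i), indices taken mod 5.
Cross-terms: 47, 42, 210, 20, 123.5  ⇒  Σ = 442.5
Area = |Σ|/2 = 221.25.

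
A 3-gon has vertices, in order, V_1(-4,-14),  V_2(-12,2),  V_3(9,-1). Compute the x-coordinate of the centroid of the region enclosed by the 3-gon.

-7/3

Apply the shoelace (surveyor's) formula. First the cross-terms c_i = x_i·y_{i+1} − x_{i+1}·y_i:
  -176, -6, -130  ⇒  2A = -312, A = -156.
Then Σ (x_i + x_{i+1})·c_i = 2184, so x̄ = 2184 / (6·(-156)) = -7/3.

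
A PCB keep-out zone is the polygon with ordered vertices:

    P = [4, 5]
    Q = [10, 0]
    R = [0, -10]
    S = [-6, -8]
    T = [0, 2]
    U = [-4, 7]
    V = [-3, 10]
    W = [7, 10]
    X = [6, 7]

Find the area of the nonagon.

Apply the surveyor's formula: 2A = Σ (x_i·y_{i+1} − x_{i+1}·y_i), indices taken mod 9.
Σ = (-50) + (-100) + (-60) + (-12) + (8) + (-19) + (-100) + (-11) + (2) = -342
Area = |Σ|/2 = 171.

171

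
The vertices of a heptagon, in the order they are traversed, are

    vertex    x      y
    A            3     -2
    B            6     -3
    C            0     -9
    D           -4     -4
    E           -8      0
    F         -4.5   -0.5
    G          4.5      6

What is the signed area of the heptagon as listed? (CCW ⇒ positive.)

Σ = (3) + (-54) + (-36) + (-32) + (4) + (-24.75) + (-27) = -166.75
Signed area = Σ/2 = -83.375 (negative ⇒ clockwise traversal).

-83.375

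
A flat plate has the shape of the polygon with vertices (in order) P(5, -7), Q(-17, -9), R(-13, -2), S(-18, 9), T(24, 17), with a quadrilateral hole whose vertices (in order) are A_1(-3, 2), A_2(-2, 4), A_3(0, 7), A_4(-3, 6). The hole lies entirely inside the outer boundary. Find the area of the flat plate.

582

Outer boundary:
Σ = (-164) + (-83) + (-153) + (-522) + (-253) = -1175
Area = |Σ|/2 = 587.5.
Hole:
Cross-terms: -8, -14, 21, 12  ⇒  Σ = 11
Area = |Σ|/2 = 5.5.
Net area = 587.5 − 5.5 = 582.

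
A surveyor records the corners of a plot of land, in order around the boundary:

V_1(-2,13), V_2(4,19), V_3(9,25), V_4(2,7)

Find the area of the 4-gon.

54

Apply the shoelace (surveyor's) formula: 2A = Σ (x_i·y_{i+1} − x_{i+1}·y_i), indices taken mod 4.
Σ = (-90) + (-71) + (13) + (40) = -108
Area = |Σ|/2 = 54.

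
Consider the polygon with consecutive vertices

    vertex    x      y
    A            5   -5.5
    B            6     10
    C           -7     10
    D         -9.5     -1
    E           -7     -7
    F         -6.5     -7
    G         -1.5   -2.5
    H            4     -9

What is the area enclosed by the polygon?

Σ = (83) + (130) + (102) + (59.5) + (3.5) + (5.75) + (23.5) + (23) = 430.25
Area = |Σ|/2 = 215.125.

215.125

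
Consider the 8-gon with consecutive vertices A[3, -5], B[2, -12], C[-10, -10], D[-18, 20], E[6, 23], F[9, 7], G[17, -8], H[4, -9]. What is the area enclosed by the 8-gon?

Apply the shoelace (surveyor's) formula: 2A = Σ (x_i·y_{i+1} − x_{i+1}·y_i), indices taken mod 8.
Cross-terms: -26, -140, -380, -534, -165, -191, -121, 7  ⇒  Σ = -1550
Area = |Σ|/2 = 775.

775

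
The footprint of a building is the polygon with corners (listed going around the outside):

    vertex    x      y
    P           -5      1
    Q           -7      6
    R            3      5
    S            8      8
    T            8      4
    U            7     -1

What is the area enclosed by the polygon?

79

Cross-terms: -23, -53, -16, -32, -36, 2  ⇒  Σ = -158
Area = |Σ|/2 = 79.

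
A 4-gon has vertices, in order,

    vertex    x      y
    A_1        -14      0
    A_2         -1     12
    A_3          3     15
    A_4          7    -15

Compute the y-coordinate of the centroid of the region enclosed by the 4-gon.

Apply the shoelace (surveyor's) formula. First the cross-terms c_i = x_i·y_{i+1} − x_{i+1}·y_i:
  -168, -51, -150, -210  ⇒  2A = -579, A = -289.5.
Then Σ (y_i + y_{i+1})·c_i = -243, so ȳ = -243 / (6·(-289.5)) = 27/193.

27/193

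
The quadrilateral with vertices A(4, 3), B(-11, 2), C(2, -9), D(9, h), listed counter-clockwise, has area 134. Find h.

-12

Write out the shoelace sum; only the two edges meeting at D involve h:
2·Area = [(2·h − 9·(-9)) + (9·3 − 4·h)] + 136
       = -2·h + 244 = 268
⇒ h = -12.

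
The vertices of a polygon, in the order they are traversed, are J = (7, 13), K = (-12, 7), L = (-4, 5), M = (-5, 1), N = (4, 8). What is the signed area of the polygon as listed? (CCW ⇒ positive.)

Cross-terms: 205, -32, 21, -44, -4  ⇒  Σ = 146
Signed area = Σ/2 = 73 (positive ⇒ counter-clockwise traversal).

73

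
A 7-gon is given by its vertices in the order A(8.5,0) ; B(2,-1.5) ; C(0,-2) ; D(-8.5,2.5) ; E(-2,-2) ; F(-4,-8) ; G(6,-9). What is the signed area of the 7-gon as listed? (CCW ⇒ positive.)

Cross-terms: -12.75, -4, -17, 22, 8, 84, 76.5  ⇒  Σ = 156.75
Signed area = Σ/2 = 78.375 (positive ⇒ counter-clockwise traversal).

78.375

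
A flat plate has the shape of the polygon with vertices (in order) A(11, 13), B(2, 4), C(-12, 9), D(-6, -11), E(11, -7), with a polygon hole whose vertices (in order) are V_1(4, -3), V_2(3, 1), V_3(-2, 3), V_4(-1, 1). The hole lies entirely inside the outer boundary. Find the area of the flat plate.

Outer boundary:
Σ = (18) + (66) + (186) + (163) + (220) = 653
Area = |Σ|/2 = 326.5.
Hole:
Apply the shoelace (surveyor's) formula: 2A = Σ (x_i·y_{i+1} − x_{i+1}·y_i), indices taken mod 4.
Σ = (13) + (11) + (1) + (-1) = 24
Area = |Σ|/2 = 12.
Net area = 326.5 − 12 = 314.5.

314.5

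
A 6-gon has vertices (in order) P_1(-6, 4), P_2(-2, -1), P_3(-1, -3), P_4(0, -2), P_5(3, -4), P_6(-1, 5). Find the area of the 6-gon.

Σ = (14) + (5) + (2) + (6) + (11) + (26) = 64
Area = |Σ|/2 = 32.

32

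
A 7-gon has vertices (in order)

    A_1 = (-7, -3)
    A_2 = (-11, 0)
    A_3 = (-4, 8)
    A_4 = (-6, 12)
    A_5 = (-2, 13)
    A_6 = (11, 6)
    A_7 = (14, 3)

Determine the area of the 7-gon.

201

A_1→A_2: (-7)(0) − (-11)(-3) = -33
A_2→A_3: (-11)(8) − (-4)(0) = -88
A_3→A_4: (-4)(12) − (-6)(8) = 0
A_4→A_5: (-6)(13) − (-2)(12) = -54
A_5→A_6: (-2)(6) − (11)(13) = -155
A_6→A_7: (11)(3) − (14)(6) = -51
A_7→A_1: (14)(-3) − (-7)(3) = -21
Σ = -402
Area = |Σ|/2 = 201.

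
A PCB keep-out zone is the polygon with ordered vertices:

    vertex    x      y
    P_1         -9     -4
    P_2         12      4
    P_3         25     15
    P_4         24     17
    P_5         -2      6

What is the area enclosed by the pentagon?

198.5

Apply Gauss's area formula: 2A = Σ (x_i·y_{i+1} − x_{i+1}·y_i), indices taken mod 5.
Cross-terms: 12, 80, 65, 178, 62  ⇒  Σ = 397
Area = |Σ|/2 = 198.5.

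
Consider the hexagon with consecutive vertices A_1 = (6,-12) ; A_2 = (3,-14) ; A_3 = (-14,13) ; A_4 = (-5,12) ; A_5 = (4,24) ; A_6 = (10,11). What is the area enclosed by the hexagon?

Apply the shoelace formula: 2A = Σ (x_i·y_{i+1} − x_{i+1}·y_i), indices taken mod 6.
Σ = (-48) + (-157) + (-103) + (-168) + (-196) + (-186) = -858
Area = |Σ|/2 = 429.

429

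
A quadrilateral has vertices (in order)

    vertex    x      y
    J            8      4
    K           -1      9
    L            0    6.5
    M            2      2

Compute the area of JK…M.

Apply the surveyor's formula: 2A = Σ (x_i·y_{i+1} − x_{i+1}·y_i), indices taken mod 4.
J→K: (8)(9) − (-1)(4) = 76
K→L: (-1)(6.5) − (0)(9) = -6.5
L→M: (0)(2) − (2)(6.5) = -13
M→J: (2)(4) − (8)(2) = -8
Σ = 48.5
Area = |Σ|/2 = 24.25.

24.25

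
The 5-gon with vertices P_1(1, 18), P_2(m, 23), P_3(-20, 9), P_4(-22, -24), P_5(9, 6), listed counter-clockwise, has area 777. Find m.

-17

Write out the shoelace sum; only the two edges meeting at P_2 involve m:
2·Area = [(1·23 − m·18) + (m·9 − (-20)·23)] + 918
       = -9·m + 1401 = 1554
⇒ m = -17.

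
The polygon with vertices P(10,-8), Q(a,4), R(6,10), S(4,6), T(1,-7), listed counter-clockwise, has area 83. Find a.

7

The doubled signed area Σ (x_i y_{i+1} − x_{i+1} y_i) is linear in a.
With a=0 it equals 40; the coefficient of a is 18 (from the two edges through Q).
So 18·a + 40 = 2·83 = 166 ⇒ a = 7.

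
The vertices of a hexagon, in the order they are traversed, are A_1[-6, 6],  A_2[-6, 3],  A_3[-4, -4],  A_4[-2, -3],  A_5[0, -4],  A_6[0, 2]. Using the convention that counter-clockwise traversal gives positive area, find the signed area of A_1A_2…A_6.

Cross-terms: 18, 36, 4, 8, 0, 12  ⇒  Σ = 78
Signed area = Σ/2 = 39 (positive ⇒ counter-clockwise traversal).

39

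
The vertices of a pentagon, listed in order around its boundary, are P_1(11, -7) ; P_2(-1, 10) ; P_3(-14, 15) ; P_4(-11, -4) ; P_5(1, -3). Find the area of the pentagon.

256

Apply the surveyor's formula: 2A = Σ (x_i·y_{i+1} − x_{i+1}·y_i), indices taken mod 5.
Cross-terms: 103, 125, 221, 37, 26  ⇒  Σ = 512
Area = |Σ|/2 = 256.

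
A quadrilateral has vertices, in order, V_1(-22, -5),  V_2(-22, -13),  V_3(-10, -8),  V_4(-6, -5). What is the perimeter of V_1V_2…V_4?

|V_1V_2| = √((0)² + (-8)²) = √64 = 8
|V_2V_3| = √((12)² + (5)²) = √169 = 13
|V_3V_4| = √((4)² + (3)²) = √25 = 5
|V_4V_1| = √((-16)² + (0)²) = √256 = 16
Perimeter = 8 + 13 + 5 + 16 = 42.

42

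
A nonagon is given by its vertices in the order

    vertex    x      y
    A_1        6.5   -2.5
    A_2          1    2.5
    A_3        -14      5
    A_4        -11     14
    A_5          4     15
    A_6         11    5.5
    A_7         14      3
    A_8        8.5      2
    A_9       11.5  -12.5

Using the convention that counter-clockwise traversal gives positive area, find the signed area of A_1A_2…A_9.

Apply Gauss's area formula: 2A = Σ (x_i·y_{i+1} − x_{i+1}·y_i), indices taken mod 9.
Cross-terms: 18.75, 40, -141, -221, -143, -44, 2.5, -129.25, 52.5  ⇒  Σ = -564.5
Signed area = Σ/2 = -282.25 (negative ⇒ clockwise traversal).

-282.25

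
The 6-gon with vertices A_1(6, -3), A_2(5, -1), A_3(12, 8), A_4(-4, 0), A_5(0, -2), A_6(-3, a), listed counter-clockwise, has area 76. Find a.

-8

Write out the shoelace sum; only the two edges meeting at A_6 involve a:
2·Area = [(0·a − (-3)·(-2)) + ((-3)·(-3) − 6·a)] + 101
       = -6·a + 104 = 152
⇒ a = -8.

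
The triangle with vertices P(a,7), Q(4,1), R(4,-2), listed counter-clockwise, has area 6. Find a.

8

The doubled signed area Σ (x_i y_{i+1} − x_{i+1} y_i) is linear in a.
With a=0 it equals -12; the coefficient of a is 3 (from the two edges through P).
So 3·a + -12 = 2·6 = 12 ⇒ a = 8.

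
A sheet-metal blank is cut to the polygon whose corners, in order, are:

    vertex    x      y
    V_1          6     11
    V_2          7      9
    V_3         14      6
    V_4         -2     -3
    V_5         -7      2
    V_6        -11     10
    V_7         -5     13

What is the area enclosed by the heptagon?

218

Apply Gauss's area formula: 2A = Σ (x_i·y_{i+1} − x_{i+1}·y_i), indices taken mod 7.
Σ = (-23) + (-84) + (-30) + (-25) + (-48) + (-93) + (-133) = -436
Area = |Σ|/2 = 218.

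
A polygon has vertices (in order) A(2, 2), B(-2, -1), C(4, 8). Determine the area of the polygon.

Apply Gauss's area formula: 2A = Σ (x_i·y_{i+1} − x_{i+1}·y_i), indices taken mod 3.
Cross-terms: 2, -12, -8  ⇒  Σ = -18
Area = |Σ|/2 = 9.

9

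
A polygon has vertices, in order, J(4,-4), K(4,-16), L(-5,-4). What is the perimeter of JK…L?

|JK| = √((0)² + (-12)²) = √144 = 12
|KL| = √((-9)² + (12)²) = √225 = 15
|LJ| = √((9)² + (0)²) = √81 = 9
Perimeter = 12 + 15 + 9 = 36.

36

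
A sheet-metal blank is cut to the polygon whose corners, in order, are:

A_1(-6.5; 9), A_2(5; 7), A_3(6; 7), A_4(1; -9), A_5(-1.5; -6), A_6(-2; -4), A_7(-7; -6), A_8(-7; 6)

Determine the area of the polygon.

Apply the surveyor's formula: 2A = Σ (x_i·y_{i+1} − x_{i+1}·y_i), indices taken mod 8.
Σ = (-90.5) + (-7) + (-61) + (-19.5) + (-6) + (-16) + (-84) + (-24) = -308
Area = |Σ|/2 = 154.

154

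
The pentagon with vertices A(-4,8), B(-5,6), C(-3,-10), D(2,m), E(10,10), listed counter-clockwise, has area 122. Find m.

Write out the shoelace sum; only the two edges meeting at D involve m:
2·Area = [((-3)·m − 2·(-10)) + (2·10 − 10·m)] + 204
       = -13·m + 244 = 244
⇒ m = 0.

0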